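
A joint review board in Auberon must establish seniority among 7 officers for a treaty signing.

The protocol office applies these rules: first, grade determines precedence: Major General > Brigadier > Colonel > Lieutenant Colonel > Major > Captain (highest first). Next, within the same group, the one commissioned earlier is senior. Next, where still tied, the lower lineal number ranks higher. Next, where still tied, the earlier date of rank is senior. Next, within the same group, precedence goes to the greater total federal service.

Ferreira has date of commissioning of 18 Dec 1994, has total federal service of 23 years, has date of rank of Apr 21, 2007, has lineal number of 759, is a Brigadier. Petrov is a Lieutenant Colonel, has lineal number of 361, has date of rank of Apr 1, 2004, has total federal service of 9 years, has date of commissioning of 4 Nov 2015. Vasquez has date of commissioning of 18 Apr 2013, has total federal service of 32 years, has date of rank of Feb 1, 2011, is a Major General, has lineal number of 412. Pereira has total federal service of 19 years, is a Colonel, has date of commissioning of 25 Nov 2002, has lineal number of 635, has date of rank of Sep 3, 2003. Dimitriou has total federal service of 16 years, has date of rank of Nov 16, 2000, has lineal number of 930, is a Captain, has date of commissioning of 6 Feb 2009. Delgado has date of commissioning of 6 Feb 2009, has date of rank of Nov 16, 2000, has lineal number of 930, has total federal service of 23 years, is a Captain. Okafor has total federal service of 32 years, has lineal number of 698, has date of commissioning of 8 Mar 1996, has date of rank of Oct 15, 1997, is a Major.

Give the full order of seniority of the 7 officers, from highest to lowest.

By grade: Vasquez (Major General); then Ferreira (Brigadier); then Pereira (Colonel); then Petrov (Lieutenant Colonel); then Okafor (Major); then Delgado and Dimitriou (Captain).
Delgado and Dimitriou both have date of commissioning 6 Feb 2009, so the next rule applies.
Delgado and Dimitriou both have lineal number 930, so the next rule applies.
Delgado and Dimitriou both have date of rank Nov 16, 2000, so the next rule applies.
Among Delgado and Dimitriou, by total federal service (higher first): Delgado (23 years) before Dimitriou (16 years).
Full order: Vasquez, Ferreira, Pereira, Petrov, Okafor, Delgado, Dimitriou.

Vasquez, Ferreira, Pereira, Petrov, Okafor, Delgado, Dimitriou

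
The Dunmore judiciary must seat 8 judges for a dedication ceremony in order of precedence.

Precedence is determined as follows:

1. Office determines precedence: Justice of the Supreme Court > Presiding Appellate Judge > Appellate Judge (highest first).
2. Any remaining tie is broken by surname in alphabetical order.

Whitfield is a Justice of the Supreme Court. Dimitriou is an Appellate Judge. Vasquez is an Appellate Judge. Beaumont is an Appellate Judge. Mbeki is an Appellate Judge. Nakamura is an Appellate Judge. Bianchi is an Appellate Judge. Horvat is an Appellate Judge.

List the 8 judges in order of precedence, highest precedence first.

Whitfield, Beaumont, Bianchi, Dimitriou, Horvat, Mbeki, Nakamura, Vasquez

By office: Whitfield (Justice of the Supreme Court); then Beaumont, Bianchi, Dimitriou, Horvat, Mbeki, Nakamura and Vasquez (Appellate Judge).
Among Beaumont, Bianchi, Dimitriou, Horvat, Mbeki, Nakamura and Vasquez, alphabetically by surname: Beaumont before Bianchi before Dimitriou before Horvat before Mbeki before Nakamura before Vasquez.
Full order: Whitfield, Beaumont, Bianchi, Dimitriou, Horvat, Mbeki, Nakamura, Vasquez.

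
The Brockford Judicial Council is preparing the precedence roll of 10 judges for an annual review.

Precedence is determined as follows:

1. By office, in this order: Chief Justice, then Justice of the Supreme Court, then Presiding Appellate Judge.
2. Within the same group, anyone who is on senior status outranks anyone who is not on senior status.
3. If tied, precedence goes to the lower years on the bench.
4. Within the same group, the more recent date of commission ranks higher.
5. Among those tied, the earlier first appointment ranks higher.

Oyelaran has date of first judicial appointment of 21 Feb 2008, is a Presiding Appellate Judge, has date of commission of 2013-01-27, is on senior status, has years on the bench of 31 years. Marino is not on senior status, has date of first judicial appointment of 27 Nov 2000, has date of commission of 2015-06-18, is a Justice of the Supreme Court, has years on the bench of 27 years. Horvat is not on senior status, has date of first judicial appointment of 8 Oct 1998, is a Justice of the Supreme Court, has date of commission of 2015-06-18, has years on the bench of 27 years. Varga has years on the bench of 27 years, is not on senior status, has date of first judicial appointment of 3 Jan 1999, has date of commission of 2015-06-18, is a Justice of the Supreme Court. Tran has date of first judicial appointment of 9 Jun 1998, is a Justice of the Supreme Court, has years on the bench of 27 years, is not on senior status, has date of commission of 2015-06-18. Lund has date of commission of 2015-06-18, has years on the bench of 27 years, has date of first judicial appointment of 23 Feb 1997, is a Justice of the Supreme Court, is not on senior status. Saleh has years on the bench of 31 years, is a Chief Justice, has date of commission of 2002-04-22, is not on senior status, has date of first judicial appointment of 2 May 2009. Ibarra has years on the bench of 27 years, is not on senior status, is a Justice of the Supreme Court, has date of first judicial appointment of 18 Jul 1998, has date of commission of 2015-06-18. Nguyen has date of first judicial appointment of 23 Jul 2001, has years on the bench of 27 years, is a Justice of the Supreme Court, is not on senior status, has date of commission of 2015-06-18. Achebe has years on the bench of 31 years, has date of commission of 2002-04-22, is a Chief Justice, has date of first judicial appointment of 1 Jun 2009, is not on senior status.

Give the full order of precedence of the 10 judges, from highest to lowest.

Saleh, Achebe, Lund, Tran, Ibarra, Horvat, Varga, Marino, Nguyen, Oyelaran

By office: Saleh and Achebe (Chief Justice); then Lund, Tran, Ibarra, Horvat, Varga, Marino and Nguyen (Justice of the Supreme Court); then Oyelaran (Presiding Appellate Judge).
Saleh and Achebe are each not on senior status, so the next rule applies.
Saleh and Achebe both have years on the bench 31 years, so the next rule applies.
Saleh and Achebe both have date of commission 2002-04-22, so the next rule applies.
Among Saleh and Achebe, by date of first judicial appointment (earlier first): Saleh (2 May 2009) before Achebe (1 Jun 2009).
Lund, Tran, Ibarra, Horvat, Varga, Marino and Nguyen are each not on senior status, so the next rule applies.
Lund, Tran, Ibarra, Horvat, Varga, Marino and Nguyen all have years on the bench 27 years, so the next rule applies.
Lund, Tran, Ibarra, Horvat, Varga, Marino and Nguyen all have date of commission 2015-06-18, so the next rule applies.
Among Lund, Tran, Ibarra, Horvat, Varga, Marino and Nguyen, by date of first judicial appointment (earlier first): Lund (23 Feb 1997) before Tran (9 Jun 1998) before Ibarra (18 Jul 1998) before Horvat (8 Oct 1998) before Varga (3 Jan 1999) before Marino (27 Nov 2000) before Nguyen (23 Jul 2001).
Full order: Saleh, Achebe, Lund, Tran, Ibarra, Horvat, Varga, Marino, Nguyen, Oyelaran.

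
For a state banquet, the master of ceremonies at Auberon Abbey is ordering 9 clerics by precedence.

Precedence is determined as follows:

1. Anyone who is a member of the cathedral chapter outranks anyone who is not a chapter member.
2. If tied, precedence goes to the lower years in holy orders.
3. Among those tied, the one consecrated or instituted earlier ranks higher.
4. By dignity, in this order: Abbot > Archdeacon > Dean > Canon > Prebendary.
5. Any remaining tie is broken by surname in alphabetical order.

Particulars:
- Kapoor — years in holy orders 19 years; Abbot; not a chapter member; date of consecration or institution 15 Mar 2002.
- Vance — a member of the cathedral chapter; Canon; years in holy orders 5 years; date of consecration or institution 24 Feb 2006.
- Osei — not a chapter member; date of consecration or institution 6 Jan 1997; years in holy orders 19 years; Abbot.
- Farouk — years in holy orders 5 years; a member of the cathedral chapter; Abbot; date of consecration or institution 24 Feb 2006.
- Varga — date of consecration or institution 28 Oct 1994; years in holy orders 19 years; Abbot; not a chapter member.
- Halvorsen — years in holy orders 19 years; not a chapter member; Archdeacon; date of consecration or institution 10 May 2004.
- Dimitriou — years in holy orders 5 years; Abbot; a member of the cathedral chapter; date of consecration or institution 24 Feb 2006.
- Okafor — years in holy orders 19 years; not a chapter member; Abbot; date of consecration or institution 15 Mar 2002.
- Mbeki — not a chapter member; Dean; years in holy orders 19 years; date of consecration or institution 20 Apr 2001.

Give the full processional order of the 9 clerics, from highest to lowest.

Dimitriou, Farouk, Vance, Varga, Osei, Mbeki, Kapoor, Okafor, Halvorsen

By the first rule: Dimitriou, Farouk and Vance (each a member of the cathedral chapter); then Varga, Osei, Mbeki, Kapoor, Okafor and Halvorsen (each not a chapter member).
Dimitriou, Farouk and Vance all have years in holy orders 5 years, so the next rule applies.
Dimitriou, Farouk and Vance all have date of consecration or institution 24 Feb 2006, so the next rule applies.
Among Dimitriou, Farouk and Vance, by dignity: Dimitriou and Farouk (Abbot) before Vance (Canon).
Among Dimitriou and Farouk, alphabetically by surname: Dimitriou before Farouk.
Varga, Osei, Mbeki, Kapoor, Okafor and Halvorsen all have years in holy orders 19 years, so the next rule applies.
Among Varga, Osei, Mbeki, Kapoor, Okafor and Halvorsen, by date of consecration or institution (earlier first): Varga (28 Oct 1994) before Osei (6 Jan 1997) before Mbeki (20 Apr 2001) before Kapoor and Okafor (15 Mar 2002) before Halvorsen (10 May 2004).
Kapoor and Okafor are each Abbot, so the next rule applies.
Among Kapoor and Okafor, alphabetically by surname: Kapoor before Okafor.
Full order: Dimitriou, Farouk, Vance, Varga, Osei, Mbeki, Kapoor, Okafor, Halvorsen.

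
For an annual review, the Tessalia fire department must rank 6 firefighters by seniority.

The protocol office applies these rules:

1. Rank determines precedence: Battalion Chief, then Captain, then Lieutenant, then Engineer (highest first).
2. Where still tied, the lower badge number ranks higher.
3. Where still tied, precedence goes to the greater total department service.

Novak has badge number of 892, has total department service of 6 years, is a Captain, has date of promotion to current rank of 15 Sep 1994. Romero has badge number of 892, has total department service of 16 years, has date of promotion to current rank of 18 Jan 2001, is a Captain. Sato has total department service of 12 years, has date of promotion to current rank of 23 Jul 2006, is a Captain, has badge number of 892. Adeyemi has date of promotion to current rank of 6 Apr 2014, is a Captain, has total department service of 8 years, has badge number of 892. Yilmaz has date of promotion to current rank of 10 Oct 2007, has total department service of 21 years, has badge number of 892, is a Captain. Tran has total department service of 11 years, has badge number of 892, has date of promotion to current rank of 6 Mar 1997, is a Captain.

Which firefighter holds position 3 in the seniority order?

By rank: Yilmaz, Romero, Sato, Tran, Adeyemi and Novak (Captain).
Yilmaz, Romero, Sato, Tran, Adeyemi and Novak all have badge number 892, so the next rule applies.
Among Yilmaz, Romero, Sato, Tran, Adeyemi and Novak, by total department service (higher first): Yilmaz (21 years) before Romero (16 years) before Sato (12 years) before Tran (11 years) before Adeyemi (8 years) before Novak (6 years).
Order: Yilmaz, Romero, Sato, Tran, Adeyemi, Novak.

Sato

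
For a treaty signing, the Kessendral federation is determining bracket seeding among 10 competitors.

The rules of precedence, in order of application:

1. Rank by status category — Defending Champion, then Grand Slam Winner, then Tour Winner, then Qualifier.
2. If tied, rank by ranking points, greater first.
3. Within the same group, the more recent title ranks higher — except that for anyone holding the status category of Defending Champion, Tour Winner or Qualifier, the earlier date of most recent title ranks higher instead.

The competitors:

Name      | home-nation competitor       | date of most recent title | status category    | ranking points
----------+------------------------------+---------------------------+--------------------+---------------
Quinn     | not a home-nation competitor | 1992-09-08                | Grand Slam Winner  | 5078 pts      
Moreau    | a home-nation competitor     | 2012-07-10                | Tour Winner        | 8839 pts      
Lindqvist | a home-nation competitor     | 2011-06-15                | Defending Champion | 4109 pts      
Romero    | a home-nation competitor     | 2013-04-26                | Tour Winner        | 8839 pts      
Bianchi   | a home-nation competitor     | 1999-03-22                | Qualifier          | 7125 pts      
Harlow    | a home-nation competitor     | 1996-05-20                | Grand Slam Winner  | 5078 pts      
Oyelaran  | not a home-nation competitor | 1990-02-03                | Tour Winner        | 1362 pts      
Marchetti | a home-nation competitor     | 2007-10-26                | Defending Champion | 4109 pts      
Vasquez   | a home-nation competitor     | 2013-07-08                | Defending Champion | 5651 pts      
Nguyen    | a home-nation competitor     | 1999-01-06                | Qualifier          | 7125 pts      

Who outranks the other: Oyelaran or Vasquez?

Vasquez

By status category: Vasquez, Marchetti and Lindqvist (Defending Champion); then Harlow and Quinn (Grand Slam Winner); then Moreau, Romero and Oyelaran (Tour Winner); then Nguyen and Bianchi (Qualifier).
Among Vasquez, Marchetti and Lindqvist, by ranking points (higher first): Vasquez (5651 pts) before Marchetti and Lindqvist (4109 pts).
Among Marchetti and Lindqvist, by date of most recent title (earlier first) (reversed rule for this group): Marchetti (2007-10-26) before Lindqvist (2011-06-15).
Harlow and Quinn both have ranking points 5078 pts, so the next rule applies.
Among Harlow and Quinn, by date of most recent title (later first): Harlow (1996-05-20) before Quinn (1992-09-08).
Among Moreau, Romero and Oyelaran, by ranking points (higher first): Moreau and Romero (8839 pts) before Oyelaran (1362 pts).
Among Moreau and Romero, by date of most recent title (earlier first) (reversed rule for this group): Moreau (2012-07-10) before Romero (2013-04-26).
Nguyen and Bianchi both have ranking points 7125 pts, so the next rule applies.
Among Nguyen and Bianchi, by date of most recent title (earlier first) (reversed rule for this group): Nguyen (1999-01-06) before Bianchi (1999-03-22).
So Vasquez takes precedence.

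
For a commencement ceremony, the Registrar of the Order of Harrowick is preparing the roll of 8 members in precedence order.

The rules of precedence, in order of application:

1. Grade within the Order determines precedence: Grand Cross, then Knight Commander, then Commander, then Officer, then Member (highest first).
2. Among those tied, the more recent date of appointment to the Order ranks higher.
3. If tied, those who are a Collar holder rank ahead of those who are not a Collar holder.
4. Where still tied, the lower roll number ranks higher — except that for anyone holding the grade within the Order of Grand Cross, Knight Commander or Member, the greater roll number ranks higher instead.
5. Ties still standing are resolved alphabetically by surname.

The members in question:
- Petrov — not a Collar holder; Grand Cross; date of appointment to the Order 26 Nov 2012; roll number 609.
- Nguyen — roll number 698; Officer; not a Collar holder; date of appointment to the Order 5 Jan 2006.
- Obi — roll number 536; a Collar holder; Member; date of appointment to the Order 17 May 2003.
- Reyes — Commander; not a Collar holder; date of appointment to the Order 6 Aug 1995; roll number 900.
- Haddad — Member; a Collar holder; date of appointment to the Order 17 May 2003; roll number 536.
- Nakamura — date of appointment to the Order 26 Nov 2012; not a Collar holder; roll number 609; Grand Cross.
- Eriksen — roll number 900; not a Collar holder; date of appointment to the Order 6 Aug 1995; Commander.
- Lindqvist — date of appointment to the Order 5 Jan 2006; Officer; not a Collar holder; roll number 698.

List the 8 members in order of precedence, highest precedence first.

By grade within the Order: Nakamura and Petrov (Grand Cross); then Eriksen and Reyes (Commander); then Lindqvist and Nguyen (Officer); then Haddad and Obi (Member).
Nakamura and Petrov both have date of appointment to the Order 26 Nov 2012, so the next rule applies.
Nakamura and Petrov are each not a Collar holder, so the next rule applies.
Nakamura and Petrov both have roll number 609, so the next rule applies.
Among Nakamura and Petrov, alphabetically by surname: Nakamura before Petrov.
Eriksen and Reyes both have date of appointment to the Order 6 Aug 1995, so the next rule applies.
Eriksen and Reyes are each not a Collar holder, so the next rule applies.
Eriksen and Reyes both have roll number 900, so the next rule applies.
Among Eriksen and Reyes, alphabetically by surname: Eriksen before Reyes.
Lindqvist and Nguyen both have date of appointment to the Order 5 Jan 2006, so the next rule applies.
Lindqvist and Nguyen are each not a Collar holder, so the next rule applies.
Lindqvist and Nguyen both have roll number 698, so the next rule applies.
Among Lindqvist and Nguyen, alphabetically by surname: Lindqvist before Nguyen.
Haddad and Obi both have date of appointment to the Order 17 May 2003, so the next rule applies.
Haddad and Obi are each a Collar holder, so the next rule applies.
Haddad and Obi both have roll number 536, so the next rule applies.
Among Haddad and Obi, alphabetically by surname: Haddad before Obi.
Full order: Nakamura, Petrov, Eriksen, Reyes, Lindqvist, Nguyen, Haddad, Obi.

Nakamura, Petrov, Eriksen, Reyes, Lindqvist, Nguyen, Haddad, Obi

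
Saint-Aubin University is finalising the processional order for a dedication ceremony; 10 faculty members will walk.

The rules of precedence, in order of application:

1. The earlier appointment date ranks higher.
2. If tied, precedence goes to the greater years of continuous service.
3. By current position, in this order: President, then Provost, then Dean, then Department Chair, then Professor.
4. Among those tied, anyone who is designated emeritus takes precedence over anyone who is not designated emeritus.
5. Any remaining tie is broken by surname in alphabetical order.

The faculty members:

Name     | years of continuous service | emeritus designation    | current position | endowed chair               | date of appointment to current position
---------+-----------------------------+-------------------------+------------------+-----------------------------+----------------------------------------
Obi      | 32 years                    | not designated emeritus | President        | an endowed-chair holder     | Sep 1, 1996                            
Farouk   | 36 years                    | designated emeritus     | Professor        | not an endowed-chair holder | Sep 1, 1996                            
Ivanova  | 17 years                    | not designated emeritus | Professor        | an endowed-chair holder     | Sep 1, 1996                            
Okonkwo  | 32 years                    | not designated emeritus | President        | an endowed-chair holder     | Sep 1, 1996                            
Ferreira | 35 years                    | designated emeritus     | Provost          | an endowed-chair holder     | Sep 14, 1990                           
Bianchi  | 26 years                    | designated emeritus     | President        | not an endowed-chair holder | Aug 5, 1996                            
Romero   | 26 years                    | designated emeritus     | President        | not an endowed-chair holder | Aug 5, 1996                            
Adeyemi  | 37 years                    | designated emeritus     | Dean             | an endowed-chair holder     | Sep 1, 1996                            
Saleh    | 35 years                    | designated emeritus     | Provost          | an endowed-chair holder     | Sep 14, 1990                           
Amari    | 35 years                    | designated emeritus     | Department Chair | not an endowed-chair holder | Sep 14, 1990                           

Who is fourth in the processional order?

By date of appointment to current position (earlier first): Ferreira, Saleh and Amari (each Sep 14, 1990); then Bianchi and Romero (both Aug 5, 1996); then Adeyemi, Farouk, Obi, Okonkwo and Ivanova (each Sep 1, 1996).
Ferreira, Saleh and Amari all have years of continuous service 35 years, so the next rule applies.
Among Ferreira, Saleh and Amari, by current position: Ferreira and Saleh (Provost) before Amari (Department Chair).
Ferreira and Saleh are each designated emeritus, so the next rule applies.
Among Ferreira and Saleh, alphabetically by surname: Ferreira before Saleh.
Bianchi and Romero both have years of continuous service 26 years, so the next rule applies.
Bianchi and Romero are each President, so the next rule applies.
Bianchi and Romero are each designated emeritus, so the next rule applies.
Among Bianchi and Romero, alphabetically by surname: Bianchi before Romero.
Among Adeyemi, Farouk, Obi, Okonkwo and Ivanova, by years of continuous service (higher first): Adeyemi (37 years) before Farouk (36 years) before Obi and Okonkwo (32 years) before Ivanova (17 years).
Obi and Okonkwo are each President, so the next rule applies.
Obi and Okonkwo are each not designated emeritus, so the next rule applies.
Among Obi and Okonkwo, alphabetically by surname: Obi before Okonkwo.
Order: Ferreira, Saleh, Amari, Bianchi, Romero, Adeyemi, Farouk, Obi, Okonkwo, Ivanova.

Bianchi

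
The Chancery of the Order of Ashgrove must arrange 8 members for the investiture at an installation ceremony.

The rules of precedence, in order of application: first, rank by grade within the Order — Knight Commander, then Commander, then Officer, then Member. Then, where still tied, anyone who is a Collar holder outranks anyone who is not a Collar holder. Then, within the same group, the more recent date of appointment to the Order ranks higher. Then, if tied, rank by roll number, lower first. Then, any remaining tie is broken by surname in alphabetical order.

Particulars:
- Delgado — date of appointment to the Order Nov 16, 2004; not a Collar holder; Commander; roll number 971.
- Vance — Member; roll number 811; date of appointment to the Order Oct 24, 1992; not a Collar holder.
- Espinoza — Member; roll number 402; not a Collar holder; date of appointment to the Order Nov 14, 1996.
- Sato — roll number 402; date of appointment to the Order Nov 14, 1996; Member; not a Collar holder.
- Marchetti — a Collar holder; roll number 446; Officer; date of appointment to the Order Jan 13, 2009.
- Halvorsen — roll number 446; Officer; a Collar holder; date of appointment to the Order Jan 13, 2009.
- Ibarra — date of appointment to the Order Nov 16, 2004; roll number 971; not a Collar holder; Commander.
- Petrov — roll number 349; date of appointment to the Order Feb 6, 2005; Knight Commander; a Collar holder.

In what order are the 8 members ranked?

Petrov, Delgado, Ibarra, Halvorsen, Marchetti, Espinoza, Sato, Vance

By grade within the Order: Petrov (Knight Commander); then Delgado and Ibarra (Commander); then Halvorsen and Marchetti (Officer); then Espinoza, Sato and Vance (Member).
Delgado and Ibarra are each not a Collar holder, so the next rule applies.
Delgado and Ibarra both have date of appointment to the Order Nov 16, 2004, so the next rule applies.
Delgado and Ibarra both have roll number 971, so the next rule applies.
Among Delgado and Ibarra, alphabetically by surname: Delgado before Ibarra.
Halvorsen and Marchetti are each a Collar holder, so the next rule applies.
Halvorsen and Marchetti both have date of appointment to the Order Jan 13, 2009, so the next rule applies.
Halvorsen and Marchetti both have roll number 446, so the next rule applies.
Among Halvorsen and Marchetti, alphabetically by surname: Halvorsen before Marchetti.
Espinoza, Sato and Vance are each not a Collar holder, so the next rule applies.
Among Espinoza, Sato and Vance, by date of appointment to the Order (later first): Espinoza and Sato (Nov 14, 1996) before Vance (Oct 24, 1992).
Espinoza and Sato both have roll number 402, so the next rule applies.
Among Espinoza and Sato, alphabetically by surname: Espinoza before Sato.
Full order: Petrov, Delgado, Ibarra, Halvorsen, Marchetti, Espinoza, Sato, Vance.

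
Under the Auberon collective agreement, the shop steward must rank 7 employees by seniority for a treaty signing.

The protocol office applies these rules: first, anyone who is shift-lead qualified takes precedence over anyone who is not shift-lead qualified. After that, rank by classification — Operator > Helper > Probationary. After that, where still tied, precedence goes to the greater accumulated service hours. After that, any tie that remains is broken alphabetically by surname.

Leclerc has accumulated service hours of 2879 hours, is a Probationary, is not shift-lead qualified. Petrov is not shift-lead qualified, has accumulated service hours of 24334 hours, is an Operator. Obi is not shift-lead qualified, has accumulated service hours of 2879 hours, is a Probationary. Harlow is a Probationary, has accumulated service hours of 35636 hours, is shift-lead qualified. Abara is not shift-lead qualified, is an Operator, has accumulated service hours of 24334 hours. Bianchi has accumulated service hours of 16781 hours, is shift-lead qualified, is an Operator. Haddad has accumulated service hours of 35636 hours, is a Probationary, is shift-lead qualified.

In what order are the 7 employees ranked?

By the first rule: Bianchi, Haddad and Harlow (each shift-lead qualified); then Abara, Petrov, Leclerc and Obi (each not shift-lead qualified).
Among Bianchi, Haddad and Harlow, by classification: Bianchi (Operator) before Haddad and Harlow (Probationary).
Haddad and Harlow both have accumulated service hours 35636 hours, so the next rule applies.
Among Haddad and Harlow, alphabetically by surname: Haddad before Harlow.
Among Abara, Petrov, Leclerc and Obi, by classification: Abara and Petrov (Operator) before Leclerc and Obi (Probationary).
Abara and Petrov both have accumulated service hours 24334 hours, so the next rule applies.
Among Abara and Petrov, alphabetically by surname: Abara before Petrov.
Leclerc and Obi both have accumulated service hours 2879 hours, so the next rule applies.
Among Leclerc and Obi, alphabetically by surname: Leclerc before Obi.
Full order: Bianchi, Haddad, Harlow, Abara, Petrov, Leclerc, Obi.

Bianchi, Haddad, Harlow, Abara, Petrov, Leclerc, Obi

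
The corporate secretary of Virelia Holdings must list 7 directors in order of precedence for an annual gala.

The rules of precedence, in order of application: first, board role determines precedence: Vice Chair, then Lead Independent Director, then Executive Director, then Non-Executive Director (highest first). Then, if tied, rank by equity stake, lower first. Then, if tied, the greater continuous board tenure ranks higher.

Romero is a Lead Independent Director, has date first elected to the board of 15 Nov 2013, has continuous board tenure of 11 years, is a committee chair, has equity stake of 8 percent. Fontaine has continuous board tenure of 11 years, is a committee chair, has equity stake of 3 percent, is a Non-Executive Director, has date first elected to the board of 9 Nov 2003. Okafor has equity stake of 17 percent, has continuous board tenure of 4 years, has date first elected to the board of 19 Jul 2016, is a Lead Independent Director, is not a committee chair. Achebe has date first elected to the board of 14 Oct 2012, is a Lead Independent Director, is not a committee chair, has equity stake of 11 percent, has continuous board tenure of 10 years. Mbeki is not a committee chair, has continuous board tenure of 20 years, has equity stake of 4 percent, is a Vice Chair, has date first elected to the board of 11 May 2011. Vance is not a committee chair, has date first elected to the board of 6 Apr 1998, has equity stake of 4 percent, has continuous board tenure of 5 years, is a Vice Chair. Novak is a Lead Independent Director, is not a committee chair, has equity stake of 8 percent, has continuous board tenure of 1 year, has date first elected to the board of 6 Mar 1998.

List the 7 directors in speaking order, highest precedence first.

By board role: Mbeki and Vance (Vice Chair); then Romero, Novak, Achebe and Okafor (Lead Independent Director); then Fontaine (Non-Executive Director).
Mbeki and Vance both have equity stake 4 percent, so the next rule applies.
Among Mbeki and Vance, by continuous board tenure (higher first): Mbeki (20 years) before Vance (5 years).
Among Romero, Novak, Achebe and Okafor, by equity stake (lower first): Romero and Novak (8 percent) before Achebe (11 percent) before Okafor (17 percent).
Among Romero and Novak, by continuous board tenure (higher first): Romero (11 years) before Novak (1 year).
Full order: Mbeki, Vance, Romero, Novak, Achebe, Okafor, Fontaine.

Mbeki, Vance, Romero, Novak, Achebe, Okafor, Fontaine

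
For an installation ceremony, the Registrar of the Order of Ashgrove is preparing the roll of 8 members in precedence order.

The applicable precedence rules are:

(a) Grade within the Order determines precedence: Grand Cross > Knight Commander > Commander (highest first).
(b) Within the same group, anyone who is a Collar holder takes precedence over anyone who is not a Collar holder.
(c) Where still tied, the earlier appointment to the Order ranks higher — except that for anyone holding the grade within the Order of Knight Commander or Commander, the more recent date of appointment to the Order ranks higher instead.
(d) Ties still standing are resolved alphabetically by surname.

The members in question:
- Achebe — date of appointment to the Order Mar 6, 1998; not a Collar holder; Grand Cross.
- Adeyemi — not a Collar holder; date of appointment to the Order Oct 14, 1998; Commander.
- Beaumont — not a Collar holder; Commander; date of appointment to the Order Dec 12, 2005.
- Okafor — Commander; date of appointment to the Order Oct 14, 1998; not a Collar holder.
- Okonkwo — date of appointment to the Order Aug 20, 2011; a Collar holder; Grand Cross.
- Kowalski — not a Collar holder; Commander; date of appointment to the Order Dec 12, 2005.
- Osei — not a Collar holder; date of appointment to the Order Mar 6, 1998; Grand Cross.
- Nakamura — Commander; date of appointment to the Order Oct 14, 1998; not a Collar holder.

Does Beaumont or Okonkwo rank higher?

By grade within the Order: Okonkwo, Achebe and Osei (Grand Cross); then Beaumont, Kowalski, Adeyemi, Nakamura and Okafor (Commander).
Among Okonkwo, Achebe and Osei, a Collar holder before not a Collar holder: Okonkwo (a Collar holder) before Achebe and Osei (not a Collar holder).
Achebe and Osei both have date of appointment to the Order Mar 6, 1998, so the next rule applies.
Among Achebe and Osei, alphabetically by surname: Achebe before Osei.
Beaumont, Kowalski, Adeyemi, Nakamura and Okafor are each not a Collar holder, so the next rule applies.
Among Beaumont, Kowalski, Adeyemi, Nakamura and Okafor, by date of appointment to the Order (later first) (reversed rule for this group): Beaumont and Kowalski (Dec 12, 2005) before Adeyemi, Nakamura and Okafor (Oct 14, 1998).
Among Beaumont and Kowalski, alphabetically by surname: Beaumont before Kowalski.
Among Adeyemi, Nakamura and Okafor, alphabetically by surname: Adeyemi before Nakamura before Okafor.
So Okonkwo takes precedence.

Okonkwo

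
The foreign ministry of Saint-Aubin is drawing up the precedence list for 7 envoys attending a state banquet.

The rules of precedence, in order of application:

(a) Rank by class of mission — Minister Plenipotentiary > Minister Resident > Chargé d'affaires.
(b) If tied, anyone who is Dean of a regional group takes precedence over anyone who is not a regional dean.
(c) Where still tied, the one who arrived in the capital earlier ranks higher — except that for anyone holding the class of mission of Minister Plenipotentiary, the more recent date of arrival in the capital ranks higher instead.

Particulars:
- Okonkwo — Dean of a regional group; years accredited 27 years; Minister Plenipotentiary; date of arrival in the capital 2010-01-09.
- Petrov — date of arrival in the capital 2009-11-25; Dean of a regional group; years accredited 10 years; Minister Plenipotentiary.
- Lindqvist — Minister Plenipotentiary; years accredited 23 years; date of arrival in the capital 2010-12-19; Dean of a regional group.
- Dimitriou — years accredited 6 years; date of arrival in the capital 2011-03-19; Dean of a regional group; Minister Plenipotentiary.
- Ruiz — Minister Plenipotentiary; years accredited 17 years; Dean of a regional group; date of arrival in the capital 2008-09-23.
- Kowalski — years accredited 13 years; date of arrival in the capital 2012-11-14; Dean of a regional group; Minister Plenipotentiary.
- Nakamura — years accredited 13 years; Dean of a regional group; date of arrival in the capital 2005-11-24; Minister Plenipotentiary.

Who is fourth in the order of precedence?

By class of mission: Kowalski, Dimitriou, Lindqvist, Okonkwo, Petrov, Ruiz and Nakamura (Minister Plenipotentiary).
Kowalski, Dimitriou, Lindqvist, Okonkwo, Petrov, Ruiz and Nakamura are each Dean of a regional group, so the next rule applies.
Among Kowalski, Dimitriou, Lindqvist, Okonkwo, Petrov, Ruiz and Nakamura, by date of arrival in the capital (later first) (reversed rule for this group): Kowalski (2012-11-14) before Dimitriou (2011-03-19) before Lindqvist (2010-12-19) before Okonkwo (2010-01-09) before Petrov (2009-11-25) before Ruiz (2008-09-23) before Nakamura (2005-11-24).
Order: Kowalski, Dimitriou, Lindqvist, Okonkwo, Petrov, Ruiz, Nakamura.

Okonkwo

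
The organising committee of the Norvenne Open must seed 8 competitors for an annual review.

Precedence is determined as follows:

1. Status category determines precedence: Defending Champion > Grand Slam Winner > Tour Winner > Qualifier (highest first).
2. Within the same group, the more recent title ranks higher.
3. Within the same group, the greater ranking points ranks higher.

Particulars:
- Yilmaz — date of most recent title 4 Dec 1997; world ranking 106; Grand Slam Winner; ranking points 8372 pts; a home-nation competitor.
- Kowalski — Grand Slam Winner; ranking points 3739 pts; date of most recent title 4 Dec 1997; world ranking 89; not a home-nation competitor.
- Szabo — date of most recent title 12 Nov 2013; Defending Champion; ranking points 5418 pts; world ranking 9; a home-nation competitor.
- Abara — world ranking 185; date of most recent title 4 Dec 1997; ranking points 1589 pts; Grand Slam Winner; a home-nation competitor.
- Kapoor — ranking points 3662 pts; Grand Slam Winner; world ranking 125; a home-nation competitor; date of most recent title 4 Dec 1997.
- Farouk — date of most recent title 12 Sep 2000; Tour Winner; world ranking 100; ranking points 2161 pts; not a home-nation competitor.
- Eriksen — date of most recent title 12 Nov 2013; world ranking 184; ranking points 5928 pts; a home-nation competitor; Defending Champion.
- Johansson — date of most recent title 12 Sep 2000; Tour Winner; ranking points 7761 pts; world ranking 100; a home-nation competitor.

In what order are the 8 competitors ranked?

Eriksen, Szabo, Yilmaz, Kowalski, Kapoor, Abara, Johansson, Farouk

By status category: Eriksen and Szabo (Defending Champion); then Yilmaz, Kowalski, Kapoor and Abara (Grand Slam Winner); then Johansson and Farouk (Tour Winner).
Eriksen and Szabo both have date of most recent title 12 Nov 2013, so the next rule applies.
Among Eriksen and Szabo, by ranking points (higher first): Eriksen (5928 pts) before Szabo (5418 pts).
Yilmaz, Kowalski, Kapoor and Abara all have date of most recent title 4 Dec 1997, so the next rule applies.
Among Yilmaz, Kowalski, Kapoor and Abara, by ranking points (higher first): Yilmaz (8372 pts) before Kowalski (3739 pts) before Kapoor (3662 pts) before Abara (1589 pts).
Johansson and Farouk both have date of most recent title 12 Sep 2000, so the next rule applies.
Among Johansson and Farouk, by ranking points (higher first): Johansson (7761 pts) before Farouk (2161 pts).
Full order: Eriksen, Szabo, Yilmaz, Kowalski, Kapoor, Abara, Johansson, Farouk.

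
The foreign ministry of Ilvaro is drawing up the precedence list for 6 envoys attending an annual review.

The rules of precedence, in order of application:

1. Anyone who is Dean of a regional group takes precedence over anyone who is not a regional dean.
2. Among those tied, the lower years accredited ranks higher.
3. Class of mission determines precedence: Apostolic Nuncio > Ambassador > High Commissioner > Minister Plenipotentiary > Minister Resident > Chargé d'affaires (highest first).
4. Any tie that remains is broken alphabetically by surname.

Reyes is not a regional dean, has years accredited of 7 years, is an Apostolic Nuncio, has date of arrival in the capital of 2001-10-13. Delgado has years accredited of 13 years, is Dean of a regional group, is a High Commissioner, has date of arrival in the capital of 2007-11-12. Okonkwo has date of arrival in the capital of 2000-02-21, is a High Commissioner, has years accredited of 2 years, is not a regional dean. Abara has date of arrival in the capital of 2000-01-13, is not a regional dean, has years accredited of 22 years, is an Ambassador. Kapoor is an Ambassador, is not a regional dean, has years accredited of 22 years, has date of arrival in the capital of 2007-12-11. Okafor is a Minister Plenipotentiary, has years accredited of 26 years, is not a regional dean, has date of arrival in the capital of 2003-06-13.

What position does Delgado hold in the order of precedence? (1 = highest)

By the first rule: Delgado (Dean of a regional group); then Okonkwo, Reyes, Abara, Kapoor and Okafor (each not a regional dean).
Among Okonkwo, Reyes, Abara, Kapoor and Okafor, by years accredited (lower first): Okonkwo (2 years) before Reyes (7 years) before Abara and Kapoor (22 years) before Okafor (26 years).
Abara and Kapoor are each Ambassador, so the next rule applies.
Among Abara and Kapoor, alphabetically by surname: Abara before Kapoor.
Order: Delgado, Okonkwo, Reyes, Abara, Kapoor, Okafor. So position 1.

1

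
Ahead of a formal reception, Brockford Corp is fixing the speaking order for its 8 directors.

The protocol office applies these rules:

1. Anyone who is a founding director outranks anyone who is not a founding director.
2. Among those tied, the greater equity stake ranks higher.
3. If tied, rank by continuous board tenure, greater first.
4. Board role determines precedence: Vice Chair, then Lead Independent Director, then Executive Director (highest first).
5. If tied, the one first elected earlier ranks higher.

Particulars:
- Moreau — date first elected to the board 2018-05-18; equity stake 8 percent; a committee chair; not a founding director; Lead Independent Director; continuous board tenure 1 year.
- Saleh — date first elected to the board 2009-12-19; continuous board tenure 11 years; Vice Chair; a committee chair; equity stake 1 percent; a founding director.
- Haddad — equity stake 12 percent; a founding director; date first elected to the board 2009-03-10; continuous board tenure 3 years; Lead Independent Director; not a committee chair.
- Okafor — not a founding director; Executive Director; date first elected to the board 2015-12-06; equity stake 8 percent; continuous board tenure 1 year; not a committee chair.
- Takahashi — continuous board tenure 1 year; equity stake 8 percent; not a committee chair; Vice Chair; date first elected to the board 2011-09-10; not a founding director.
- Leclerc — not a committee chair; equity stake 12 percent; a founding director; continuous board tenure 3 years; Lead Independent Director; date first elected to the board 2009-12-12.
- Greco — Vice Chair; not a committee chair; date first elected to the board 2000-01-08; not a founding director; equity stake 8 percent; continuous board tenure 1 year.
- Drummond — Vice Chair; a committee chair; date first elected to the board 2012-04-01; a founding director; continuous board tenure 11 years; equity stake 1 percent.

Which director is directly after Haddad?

Leclerc

By the first rule: Haddad, Leclerc, Saleh and Drummond (each a founding director); then Greco, Takahashi, Moreau and Okafor (each not a founding director).
Among Haddad, Leclerc, Saleh and Drummond, by equity stake (higher first): Haddad and Leclerc (12 percent) before Saleh and Drummond (1 percent).
Haddad and Leclerc both have continuous board tenure 3 years, so the next rule applies.
Haddad and Leclerc are each Lead Independent Director, so the next rule applies.
Among Haddad and Leclerc, by date first elected to the board (earlier first): Haddad (2009-03-10) before Leclerc (2009-12-12).
Saleh and Drummond both have continuous board tenure 11 years, so the next rule applies.
Saleh and Drummond are each Vice Chair, so the next rule applies.
Among Saleh and Drummond, by date first elected to the board (earlier first): Saleh (2009-12-19) before Drummond (2012-04-01).
Greco, Takahashi, Moreau and Okafor all have equity stake 8 percent, so the next rule applies.
Greco, Takahashi, Moreau and Okafor all have continuous board tenure 1 year, so the next rule applies.
Among Greco, Takahashi, Moreau and Okafor, by board role: Greco and Takahashi (Vice Chair) before Moreau (Lead Independent Director) before Okafor (Executive Director).
Among Greco and Takahashi, by date first elected to the board (earlier first): Greco (2000-01-08) before Takahashi (2011-09-10).
Order: Haddad, Leclerc, Saleh, Drummond, Greco, Takahashi, Moreau, Okafor.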